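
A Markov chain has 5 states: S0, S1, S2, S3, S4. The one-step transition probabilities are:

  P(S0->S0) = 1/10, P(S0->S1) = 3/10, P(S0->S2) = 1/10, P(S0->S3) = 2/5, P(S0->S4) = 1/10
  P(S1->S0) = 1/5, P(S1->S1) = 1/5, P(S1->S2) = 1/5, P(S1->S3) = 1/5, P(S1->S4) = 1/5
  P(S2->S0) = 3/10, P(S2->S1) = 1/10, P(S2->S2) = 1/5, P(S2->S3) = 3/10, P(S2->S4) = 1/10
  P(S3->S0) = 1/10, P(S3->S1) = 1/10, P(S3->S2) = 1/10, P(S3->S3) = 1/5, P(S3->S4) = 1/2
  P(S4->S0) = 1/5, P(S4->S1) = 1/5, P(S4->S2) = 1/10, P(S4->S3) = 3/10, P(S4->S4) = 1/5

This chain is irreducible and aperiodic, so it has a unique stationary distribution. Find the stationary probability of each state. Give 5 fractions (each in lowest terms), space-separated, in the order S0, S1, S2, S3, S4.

Answer: 232/1373 485/2746 359/2746 747/2746 691/2746

Derivation:
The stationary distribution satisfies pi = pi * P, i.e.:
  pi_S0 = 1/10*pi_S0 + 1/5*pi_S1 + 3/10*pi_S2 + 1/10*pi_S3 + 1/5*pi_S4
  pi_S1 = 3/10*pi_S0 + 1/5*pi_S1 + 1/10*pi_S2 + 1/10*pi_S3 + 1/5*pi_S4
  pi_S2 = 1/10*pi_S0 + 1/5*pi_S1 + 1/5*pi_S2 + 1/10*pi_S3 + 1/10*pi_S4
  pi_S3 = 2/5*pi_S0 + 1/5*pi_S1 + 3/10*pi_S2 + 1/5*pi_S3 + 3/10*pi_S4
  pi_S4 = 1/10*pi_S0 + 1/5*pi_S1 + 1/10*pi_S2 + 1/2*pi_S3 + 1/5*pi_S4
with normalization: pi_S0 + pi_S1 + pi_S2 + pi_S3 + pi_S4 = 1.

Using the first 4 balance equations plus normalization, the linear system A*pi = b is:
  [-9/10, 1/5, 3/10, 1/10, 1/5] . pi = 0
  [3/10, -4/5, 1/10, 1/10, 1/5] . pi = 0
  [1/10, 1/5, -4/5, 1/10, 1/10] . pi = 0
  [2/5, 1/5, 3/10, -4/5, 3/10] . pi = 0
  [1, 1, 1, 1, 1] . pi = 1

Solving yields:
  pi_S0 = 232/1373
  pi_S1 = 485/2746
  pi_S2 = 359/2746
  pi_S3 = 747/2746
  pi_S4 = 691/2746

Verification (pi * P):
  232/1373*1/10 + 485/2746*1/5 + 359/2746*3/10 + 747/2746*1/10 + 691/2746*1/5 = 232/1373 = pi_S0  (ok)
  232/1373*3/10 + 485/2746*1/5 + 359/2746*1/10 + 747/2746*1/10 + 691/2746*1/5 = 485/2746 = pi_S1  (ok)
  232/1373*1/10 + 485/2746*1/5 + 359/2746*1/5 + 747/2746*1/10 + 691/2746*1/10 = 359/2746 = pi_S2  (ok)
  232/1373*2/5 + 485/2746*1/5 + 359/2746*3/10 + 747/2746*1/5 + 691/2746*3/10 = 747/2746 = pi_S3  (ok)
  232/1373*1/10 + 485/2746*1/5 + 359/2746*1/10 + 747/2746*1/2 + 691/2746*1/5 = 691/2746 = pi_S4  (ok)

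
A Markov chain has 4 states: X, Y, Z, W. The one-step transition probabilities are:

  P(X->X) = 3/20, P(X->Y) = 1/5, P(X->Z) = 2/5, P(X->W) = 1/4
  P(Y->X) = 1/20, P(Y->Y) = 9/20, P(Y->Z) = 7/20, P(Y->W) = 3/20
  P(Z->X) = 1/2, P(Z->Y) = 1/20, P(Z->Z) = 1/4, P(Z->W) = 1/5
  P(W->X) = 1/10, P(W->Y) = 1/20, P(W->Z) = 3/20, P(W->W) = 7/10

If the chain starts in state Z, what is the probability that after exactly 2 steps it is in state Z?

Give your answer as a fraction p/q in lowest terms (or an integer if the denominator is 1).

Computing P^2 by repeated multiplication:
P^1 =
  X: [3/20, 1/5, 2/5, 1/4]
  Y: [1/20, 9/20, 7/20, 3/20]
  Z: [1/2, 1/20, 1/4, 1/5]
  W: [1/10, 1/20, 3/20, 7/10]
P^2 =
  X: [103/400, 61/400, 107/400, 129/400]
  Y: [11/50, 19/80, 23/80, 51/200]
  Z: [89/400, 29/200, 31/100, 129/400]
  W: [13/80, 17/200, 1/5, 221/400]

(P^2)[Z -> Z] = 31/100

Answer: 31/100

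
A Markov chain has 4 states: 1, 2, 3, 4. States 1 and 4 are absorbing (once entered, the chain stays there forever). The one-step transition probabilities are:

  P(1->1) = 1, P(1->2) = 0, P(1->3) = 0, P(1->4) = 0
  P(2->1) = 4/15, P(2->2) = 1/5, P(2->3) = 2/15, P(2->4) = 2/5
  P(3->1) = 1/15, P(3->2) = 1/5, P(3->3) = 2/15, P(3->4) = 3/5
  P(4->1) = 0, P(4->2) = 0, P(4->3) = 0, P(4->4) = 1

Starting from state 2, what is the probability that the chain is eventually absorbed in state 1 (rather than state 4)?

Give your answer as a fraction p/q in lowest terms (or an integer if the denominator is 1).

Answer: 9/25

Derivation:
Let a_i = P(absorbed in 1 | start in state i).
Boundary conditions: a_1 = 1, a_4 = 0.
For each transient state i, a_i = sum_j P(i->j) * a_j:
  a_2 = 4/15*a_1 + 1/5*a_2 + 2/15*a_3 + 2/5*a_4
  a_3 = 1/15*a_1 + 1/5*a_2 + 2/15*a_3 + 3/5*a_4

Substituting a_1 = 1 and a_4 = 0, rearrange to (I - Q) a = r where r[i] = P(i -> 1):
  [4/5, -2/15] . (a_2, a_3) = 4/15
  [-1/5, 13/15] . (a_2, a_3) = 1/15

Solving yields:
  a_2 = 9/25
  a_3 = 4/25

Starting state is 2, so the absorption probability is a_2 = 9/25.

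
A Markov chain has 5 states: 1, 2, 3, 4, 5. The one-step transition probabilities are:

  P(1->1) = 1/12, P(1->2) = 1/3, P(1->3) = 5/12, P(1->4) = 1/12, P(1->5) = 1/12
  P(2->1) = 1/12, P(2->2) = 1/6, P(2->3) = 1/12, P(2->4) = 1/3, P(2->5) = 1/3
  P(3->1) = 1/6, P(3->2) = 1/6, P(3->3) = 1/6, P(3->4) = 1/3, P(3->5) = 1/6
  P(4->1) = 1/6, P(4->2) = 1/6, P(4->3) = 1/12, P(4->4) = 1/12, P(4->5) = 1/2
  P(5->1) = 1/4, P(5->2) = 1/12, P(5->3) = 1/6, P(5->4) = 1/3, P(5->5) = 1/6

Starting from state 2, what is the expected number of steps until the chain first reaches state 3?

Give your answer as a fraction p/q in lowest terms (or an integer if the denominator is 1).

Let h_i = expected steps to first reach 3 from state i.
Boundary: h_3 = 0.
First-step equations for the other states:
  h_1 = 1 + 1/12*h_1 + 1/3*h_2 + 5/12*h_3 + 1/12*h_4 + 1/12*h_5
  h_2 = 1 + 1/12*h_1 + 1/6*h_2 + 1/12*h_3 + 1/3*h_4 + 1/3*h_5
  h_4 = 1 + 1/6*h_1 + 1/6*h_2 + 1/12*h_3 + 1/12*h_4 + 1/2*h_5
  h_5 = 1 + 1/4*h_1 + 1/12*h_2 + 1/6*h_3 + 1/3*h_4 + 1/6*h_5

Substituting h_3 = 0 and rearranging gives the linear system (I - Q) h = 1:
  [11/12, -1/3, -1/12, -1/12] . (h_1, h_2, h_4, h_5) = 1
  [-1/12, 5/6, -1/3, -1/3] . (h_1, h_2, h_4, h_5) = 1
  [-1/6, -1/6, 11/12, -1/2] . (h_1, h_2, h_4, h_5) = 1
  [-1/4, -1/12, -1/3, 5/6] . (h_1, h_2, h_4, h_5) = 1

Solving yields:
  h_1 = 7500/1679
  h_2 = 10656/1679
  h_4 = 10284/1679
  h_5 = 9444/1679

Starting state is 2, so the expected hitting time is h_2 = 10656/1679.

Answer: 10656/1679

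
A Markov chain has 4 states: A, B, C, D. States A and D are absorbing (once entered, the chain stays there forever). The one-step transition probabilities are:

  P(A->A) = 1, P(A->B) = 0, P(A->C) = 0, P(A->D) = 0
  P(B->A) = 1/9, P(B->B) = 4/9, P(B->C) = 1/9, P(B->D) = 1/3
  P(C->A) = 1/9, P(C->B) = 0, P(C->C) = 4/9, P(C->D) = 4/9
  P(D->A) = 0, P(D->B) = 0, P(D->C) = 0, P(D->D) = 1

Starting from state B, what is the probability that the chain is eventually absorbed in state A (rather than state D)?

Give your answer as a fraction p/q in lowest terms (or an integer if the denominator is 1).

Answer: 6/25

Derivation:
Let a_i = P(absorbed in A | start in state i).
Boundary conditions: a_A = 1, a_D = 0.
For each transient state i, a_i = sum_j P(i->j) * a_j:
  a_B = 1/9*a_A + 4/9*a_B + 1/9*a_C + 1/3*a_D
  a_C = 1/9*a_A + 0*a_B + 4/9*a_C + 4/9*a_D

Substituting a_A = 1 and a_D = 0, rearrange to (I - Q) a = r where r[i] = P(i -> A):
  [5/9, -1/9] . (a_B, a_C) = 1/9
  [0, 5/9] . (a_B, a_C) = 1/9

Solving yields:
  a_B = 6/25
  a_C = 1/5

Starting state is B, so the absorption probability is a_B = 6/25.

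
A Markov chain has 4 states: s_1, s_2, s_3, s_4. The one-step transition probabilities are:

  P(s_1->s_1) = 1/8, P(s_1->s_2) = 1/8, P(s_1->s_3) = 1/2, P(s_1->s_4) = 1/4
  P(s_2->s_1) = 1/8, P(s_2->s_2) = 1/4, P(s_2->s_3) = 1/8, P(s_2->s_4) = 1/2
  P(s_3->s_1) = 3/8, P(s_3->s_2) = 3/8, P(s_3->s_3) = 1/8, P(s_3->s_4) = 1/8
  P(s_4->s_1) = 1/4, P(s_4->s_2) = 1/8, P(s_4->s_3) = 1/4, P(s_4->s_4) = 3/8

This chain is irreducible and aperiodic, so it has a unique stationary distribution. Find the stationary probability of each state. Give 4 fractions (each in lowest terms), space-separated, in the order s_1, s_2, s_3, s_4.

Answer: 26/115 123/575 143/575 179/575

Derivation:
The stationary distribution satisfies pi = pi * P, i.e.:
  pi_s_1 = 1/8*pi_s_1 + 1/8*pi_s_2 + 3/8*pi_s_3 + 1/4*pi_s_4
  pi_s_2 = 1/8*pi_s_1 + 1/4*pi_s_2 + 3/8*pi_s_3 + 1/8*pi_s_4
  pi_s_3 = 1/2*pi_s_1 + 1/8*pi_s_2 + 1/8*pi_s_3 + 1/4*pi_s_4
  pi_s_4 = 1/4*pi_s_1 + 1/2*pi_s_2 + 1/8*pi_s_3 + 3/8*pi_s_4
with normalization: pi_s_1 + pi_s_2 + pi_s_3 + pi_s_4 = 1.

Using the first 3 balance equations plus normalization, the linear system A*pi = b is:
  [-7/8, 1/8, 3/8, 1/4] . pi = 0
  [1/8, -3/4, 3/8, 1/8] . pi = 0
  [1/2, 1/8, -7/8, 1/4] . pi = 0
  [1, 1, 1, 1] . pi = 1

Solving yields:
  pi_s_1 = 26/115
  pi_s_2 = 123/575
  pi_s_3 = 143/575
  pi_s_4 = 179/575

Verification (pi * P):
  26/115*1/8 + 123/575*1/8 + 143/575*3/8 + 179/575*1/4 = 26/115 = pi_s_1  (ok)
  26/115*1/8 + 123/575*1/4 + 143/575*3/8 + 179/575*1/8 = 123/575 = pi_s_2  (ok)
  26/115*1/2 + 123/575*1/8 + 143/575*1/8 + 179/575*1/4 = 143/575 = pi_s_3  (ok)
  26/115*1/4 + 123/575*1/2 + 143/575*1/8 + 179/575*3/8 = 179/575 = pi_s_4  (ok)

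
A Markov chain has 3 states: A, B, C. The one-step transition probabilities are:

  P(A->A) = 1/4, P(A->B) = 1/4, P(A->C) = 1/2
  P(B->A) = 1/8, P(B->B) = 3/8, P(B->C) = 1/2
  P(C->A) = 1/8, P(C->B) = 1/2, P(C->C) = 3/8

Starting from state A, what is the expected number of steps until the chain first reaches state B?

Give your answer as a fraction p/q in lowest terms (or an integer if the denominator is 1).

Answer: 36/13

Derivation:
Let h_i = expected steps to first reach B from state i.
Boundary: h_B = 0.
First-step equations for the other states:
  h_A = 1 + 1/4*h_A + 1/4*h_B + 1/2*h_C
  h_C = 1 + 1/8*h_A + 1/2*h_B + 3/8*h_C

Substituting h_B = 0 and rearranging gives the linear system (I - Q) h = 1:
  [3/4, -1/2] . (h_A, h_C) = 1
  [-1/8, 5/8] . (h_A, h_C) = 1

Solving yields:
  h_A = 36/13
  h_C = 28/13

Starting state is A, so the expected hitting time is h_A = 36/13.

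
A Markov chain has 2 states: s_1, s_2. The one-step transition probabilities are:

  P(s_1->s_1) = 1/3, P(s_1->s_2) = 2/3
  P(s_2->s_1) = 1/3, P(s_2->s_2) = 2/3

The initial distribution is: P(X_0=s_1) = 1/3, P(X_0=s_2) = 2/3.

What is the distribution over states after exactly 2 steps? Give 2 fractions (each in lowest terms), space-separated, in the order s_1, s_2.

Propagating the distribution step by step (d_{t+1} = d_t * P):
d_0 = (s_1=1/3, s_2=2/3)
  d_1[s_1] = 1/3*1/3 + 2/3*1/3 = 1/3
  d_1[s_2] = 1/3*2/3 + 2/3*2/3 = 2/3
d_1 = (s_1=1/3, s_2=2/3)
  d_2[s_1] = 1/3*1/3 + 2/3*1/3 = 1/3
  d_2[s_2] = 1/3*2/3 + 2/3*2/3 = 2/3
d_2 = (s_1=1/3, s_2=2/3)

Answer: 1/3 2/3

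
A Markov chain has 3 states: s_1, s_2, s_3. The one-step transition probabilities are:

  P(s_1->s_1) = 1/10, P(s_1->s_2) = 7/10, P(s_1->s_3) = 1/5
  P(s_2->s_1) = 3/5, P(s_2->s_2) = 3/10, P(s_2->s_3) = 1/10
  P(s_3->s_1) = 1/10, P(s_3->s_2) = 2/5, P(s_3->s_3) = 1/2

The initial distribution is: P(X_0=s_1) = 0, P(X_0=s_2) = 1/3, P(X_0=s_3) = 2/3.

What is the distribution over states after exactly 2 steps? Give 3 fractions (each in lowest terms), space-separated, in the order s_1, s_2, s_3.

Propagating the distribution step by step (d_{t+1} = d_t * P):
d_0 = (s_1=0, s_2=1/3, s_3=2/3)
  d_1[s_1] = 0*1/10 + 1/3*3/5 + 2/3*1/10 = 4/15
  d_1[s_2] = 0*7/10 + 1/3*3/10 + 2/3*2/5 = 11/30
  d_1[s_3] = 0*1/5 + 1/3*1/10 + 2/3*1/2 = 11/30
d_1 = (s_1=4/15, s_2=11/30, s_3=11/30)
  d_2[s_1] = 4/15*1/10 + 11/30*3/5 + 11/30*1/10 = 17/60
  d_2[s_2] = 4/15*7/10 + 11/30*3/10 + 11/30*2/5 = 133/300
  d_2[s_3] = 4/15*1/5 + 11/30*1/10 + 11/30*1/2 = 41/150
d_2 = (s_1=17/60, s_2=133/300, s_3=41/150)

Answer: 17/60 133/300 41/150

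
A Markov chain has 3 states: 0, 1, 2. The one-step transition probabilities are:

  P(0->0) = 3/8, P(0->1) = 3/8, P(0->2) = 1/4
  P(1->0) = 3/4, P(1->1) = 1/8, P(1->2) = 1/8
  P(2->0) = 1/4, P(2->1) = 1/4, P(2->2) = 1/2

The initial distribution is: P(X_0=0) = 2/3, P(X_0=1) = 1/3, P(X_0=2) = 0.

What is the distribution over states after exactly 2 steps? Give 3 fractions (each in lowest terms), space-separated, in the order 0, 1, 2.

Answer: 11/24 53/192 17/64

Derivation:
Propagating the distribution step by step (d_{t+1} = d_t * P):
d_0 = (0=2/3, 1=1/3, 2=0)
  d_1[0] = 2/3*3/8 + 1/3*3/4 + 0*1/4 = 1/2
  d_1[1] = 2/3*3/8 + 1/3*1/8 + 0*1/4 = 7/24
  d_1[2] = 2/3*1/4 + 1/3*1/8 + 0*1/2 = 5/24
d_1 = (0=1/2, 1=7/24, 2=5/24)
  d_2[0] = 1/2*3/8 + 7/24*3/4 + 5/24*1/4 = 11/24
  d_2[1] = 1/2*3/8 + 7/24*1/8 + 5/24*1/4 = 53/192
  d_2[2] = 1/2*1/4 + 7/24*1/8 + 5/24*1/2 = 17/64
d_2 = (0=11/24, 1=53/192, 2=17/64)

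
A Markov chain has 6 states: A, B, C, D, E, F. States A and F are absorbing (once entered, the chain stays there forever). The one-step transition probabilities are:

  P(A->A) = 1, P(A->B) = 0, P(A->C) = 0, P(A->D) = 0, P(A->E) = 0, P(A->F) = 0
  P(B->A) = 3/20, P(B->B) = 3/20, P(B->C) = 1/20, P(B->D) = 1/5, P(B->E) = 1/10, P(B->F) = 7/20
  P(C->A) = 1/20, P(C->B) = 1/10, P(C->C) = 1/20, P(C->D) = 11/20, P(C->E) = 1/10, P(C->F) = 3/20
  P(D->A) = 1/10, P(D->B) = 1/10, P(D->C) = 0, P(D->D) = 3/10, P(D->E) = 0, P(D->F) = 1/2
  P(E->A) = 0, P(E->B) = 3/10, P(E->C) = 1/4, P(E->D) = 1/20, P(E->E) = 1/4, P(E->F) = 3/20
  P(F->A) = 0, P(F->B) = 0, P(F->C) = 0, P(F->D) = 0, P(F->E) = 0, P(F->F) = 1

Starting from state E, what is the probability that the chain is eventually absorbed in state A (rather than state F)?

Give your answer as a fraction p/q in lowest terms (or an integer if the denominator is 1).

Answer: 877/4880

Derivation:
Let a_i = P(absorbed in A | start in state i).
Boundary conditions: a_A = 1, a_F = 0.
For each transient state i, a_i = sum_j P(i->j) * a_j:
  a_B = 3/20*a_A + 3/20*a_B + 1/20*a_C + 1/5*a_D + 1/10*a_E + 7/20*a_F
  a_C = 1/20*a_A + 1/10*a_B + 1/20*a_C + 11/20*a_D + 1/10*a_E + 3/20*a_F
  a_D = 1/10*a_A + 1/10*a_B + 0*a_C + 3/10*a_D + 0*a_E + 1/2*a_F
  a_E = 0*a_A + 3/10*a_B + 1/4*a_C + 1/20*a_D + 1/4*a_E + 3/20*a_F

Substituting a_A = 1 and a_F = 0, rearrange to (I - Q) a = r where r[i] = P(i -> A):
  [17/20, -1/20, -1/5, -1/10] . (a_B, a_C, a_D, a_E) = 3/20
  [-1/10, 19/20, -11/20, -1/10] . (a_B, a_C, a_D, a_E) = 1/20
  [-1/10, 0, 7/10, 0] . (a_B, a_C, a_D, a_E) = 1/10
  [-3/10, -1/4, -1/20, 3/4] . (a_B, a_C, a_D, a_E) = 0

Solving yields:
  a_B = 491/1952
  a_C = 1967/9760
  a_D = 349/1952
  a_E = 877/4880

Starting state is E, so the absorption probability is a_E = 877/4880.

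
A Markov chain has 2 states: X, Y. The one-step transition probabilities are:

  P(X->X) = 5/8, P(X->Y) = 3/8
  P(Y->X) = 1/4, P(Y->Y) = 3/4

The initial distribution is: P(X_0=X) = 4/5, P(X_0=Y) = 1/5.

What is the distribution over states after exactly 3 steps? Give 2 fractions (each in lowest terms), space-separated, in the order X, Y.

Propagating the distribution step by step (d_{t+1} = d_t * P):
d_0 = (X=4/5, Y=1/5)
  d_1[X] = 4/5*5/8 + 1/5*1/4 = 11/20
  d_1[Y] = 4/5*3/8 + 1/5*3/4 = 9/20
d_1 = (X=11/20, Y=9/20)
  d_2[X] = 11/20*5/8 + 9/20*1/4 = 73/160
  d_2[Y] = 11/20*3/8 + 9/20*3/4 = 87/160
d_2 = (X=73/160, Y=87/160)
  d_3[X] = 73/160*5/8 + 87/160*1/4 = 539/1280
  d_3[Y] = 73/160*3/8 + 87/160*3/4 = 741/1280
d_3 = (X=539/1280, Y=741/1280)

Answer: 539/1280 741/1280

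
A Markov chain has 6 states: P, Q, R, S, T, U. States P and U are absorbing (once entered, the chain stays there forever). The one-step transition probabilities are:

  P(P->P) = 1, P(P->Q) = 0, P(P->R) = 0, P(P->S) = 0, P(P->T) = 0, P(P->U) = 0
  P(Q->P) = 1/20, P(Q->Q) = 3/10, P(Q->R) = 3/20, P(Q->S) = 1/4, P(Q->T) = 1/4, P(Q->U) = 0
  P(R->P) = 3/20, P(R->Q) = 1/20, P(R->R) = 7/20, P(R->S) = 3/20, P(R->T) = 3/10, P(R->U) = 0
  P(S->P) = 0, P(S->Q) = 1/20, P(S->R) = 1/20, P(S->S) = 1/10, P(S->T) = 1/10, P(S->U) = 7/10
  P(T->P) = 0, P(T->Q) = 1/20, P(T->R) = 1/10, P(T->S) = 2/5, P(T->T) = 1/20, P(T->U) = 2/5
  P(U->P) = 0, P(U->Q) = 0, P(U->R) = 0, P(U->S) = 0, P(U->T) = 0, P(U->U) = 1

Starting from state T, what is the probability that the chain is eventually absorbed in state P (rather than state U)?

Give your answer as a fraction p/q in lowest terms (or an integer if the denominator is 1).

Let a_i = P(absorbed in P | start in state i).
Boundary conditions: a_P = 1, a_U = 0.
For each transient state i, a_i = sum_j P(i->j) * a_j:
  a_Q = 1/20*a_P + 3/10*a_Q + 3/20*a_R + 1/4*a_S + 1/4*a_T + 0*a_U
  a_R = 3/20*a_P + 1/20*a_Q + 7/20*a_R + 3/20*a_S + 3/10*a_T + 0*a_U
  a_S = 0*a_P + 1/20*a_Q + 1/20*a_R + 1/10*a_S + 1/10*a_T + 7/10*a_U
  a_T = 0*a_P + 1/20*a_Q + 1/10*a_R + 2/5*a_S + 1/20*a_T + 2/5*a_U

Substituting a_P = 1 and a_U = 0, rearrange to (I - Q) a = r where r[i] = P(i -> P):
  [7/10, -3/20, -1/4, -1/4] . (a_Q, a_R, a_S, a_T) = 1/20
  [-1/20, 13/20, -3/20, -3/10] . (a_Q, a_R, a_S, a_T) = 3/20
  [-1/20, -1/20, 9/10, -1/10] . (a_Q, a_R, a_S, a_T) = 0
  [-1/20, -1/10, -2/5, 19/20] . (a_Q, a_R, a_S, a_T) = 0

Solving yields:
  a_Q = 1961/12415
  a_R = 3383/12415
  a_S = 73/2483
  a_T = 613/12415

Starting state is T, so the absorption probability is a_T = 613/12415.

Answer: 613/12415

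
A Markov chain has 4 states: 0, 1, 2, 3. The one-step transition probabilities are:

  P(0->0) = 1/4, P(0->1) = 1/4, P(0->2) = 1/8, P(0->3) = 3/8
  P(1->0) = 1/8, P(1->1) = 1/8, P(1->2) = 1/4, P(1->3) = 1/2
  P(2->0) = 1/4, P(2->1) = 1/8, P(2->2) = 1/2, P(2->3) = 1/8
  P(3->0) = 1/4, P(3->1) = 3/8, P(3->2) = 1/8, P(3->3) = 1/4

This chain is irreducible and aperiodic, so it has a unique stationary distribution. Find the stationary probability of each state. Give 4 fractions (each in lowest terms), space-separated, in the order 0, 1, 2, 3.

Answer: 91/411 94/411 101/411 125/411

Derivation:
The stationary distribution satisfies pi = pi * P, i.e.:
  pi_0 = 1/4*pi_0 + 1/8*pi_1 + 1/4*pi_2 + 1/4*pi_3
  pi_1 = 1/4*pi_0 + 1/8*pi_1 + 1/8*pi_2 + 3/8*pi_3
  pi_2 = 1/8*pi_0 + 1/4*pi_1 + 1/2*pi_2 + 1/8*pi_3
  pi_3 = 3/8*pi_0 + 1/2*pi_1 + 1/8*pi_2 + 1/4*pi_3
with normalization: pi_0 + pi_1 + pi_2 + pi_3 = 1.

Using the first 3 balance equations plus normalization, the linear system A*pi = b is:
  [-3/4, 1/8, 1/4, 1/4] . pi = 0
  [1/4, -7/8, 1/8, 3/8] . pi = 0
  [1/8, 1/4, -1/2, 1/8] . pi = 0
  [1, 1, 1, 1] . pi = 1

Solving yields:
  pi_0 = 91/411
  pi_1 = 94/411
  pi_2 = 101/411
  pi_3 = 125/411

Verification (pi * P):
  91/411*1/4 + 94/411*1/8 + 101/411*1/4 + 125/411*1/4 = 91/411 = pi_0  (ok)
  91/411*1/4 + 94/411*1/8 + 101/411*1/8 + 125/411*3/8 = 94/411 = pi_1  (ok)
  91/411*1/8 + 94/411*1/4 + 101/411*1/2 + 125/411*1/8 = 101/411 = pi_2  (ok)
  91/411*3/8 + 94/411*1/2 + 101/411*1/8 + 125/411*1/4 = 125/411 = pi_3  (ok)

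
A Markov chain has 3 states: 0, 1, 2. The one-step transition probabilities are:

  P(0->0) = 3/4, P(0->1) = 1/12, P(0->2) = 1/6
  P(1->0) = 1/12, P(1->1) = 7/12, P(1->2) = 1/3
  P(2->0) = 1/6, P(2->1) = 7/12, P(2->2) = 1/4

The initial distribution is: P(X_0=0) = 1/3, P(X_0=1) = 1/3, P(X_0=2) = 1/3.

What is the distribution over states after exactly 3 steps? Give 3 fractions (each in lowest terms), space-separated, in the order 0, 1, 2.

Propagating the distribution step by step (d_{t+1} = d_t * P):
d_0 = (0=1/3, 1=1/3, 2=1/3)
  d_1[0] = 1/3*3/4 + 1/3*1/12 + 1/3*1/6 = 1/3
  d_1[1] = 1/3*1/12 + 1/3*7/12 + 1/3*7/12 = 5/12
  d_1[2] = 1/3*1/6 + 1/3*1/3 + 1/3*1/4 = 1/4
d_1 = (0=1/3, 1=5/12, 2=1/4)
  d_2[0] = 1/3*3/4 + 5/12*1/12 + 1/4*1/6 = 47/144
  d_2[1] = 1/3*1/12 + 5/12*7/12 + 1/4*7/12 = 5/12
  d_2[2] = 1/3*1/6 + 5/12*1/3 + 1/4*1/4 = 37/144
d_2 = (0=47/144, 1=5/12, 2=37/144)
  d_3[0] = 47/144*3/4 + 5/12*1/12 + 37/144*1/6 = 557/1728
  d_3[1] = 47/144*1/12 + 5/12*7/12 + 37/144*7/12 = 121/288
  d_3[2] = 47/144*1/6 + 5/12*1/3 + 37/144*1/4 = 445/1728
d_3 = (0=557/1728, 1=121/288, 2=445/1728)

Answer: 557/1728 121/288 445/1728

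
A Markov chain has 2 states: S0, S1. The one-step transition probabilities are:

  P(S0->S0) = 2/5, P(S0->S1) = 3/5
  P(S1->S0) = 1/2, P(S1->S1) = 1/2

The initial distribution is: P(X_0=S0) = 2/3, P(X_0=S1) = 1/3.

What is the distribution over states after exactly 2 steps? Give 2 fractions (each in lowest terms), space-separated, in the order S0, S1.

Answer: 137/300 163/300

Derivation:
Propagating the distribution step by step (d_{t+1} = d_t * P):
d_0 = (S0=2/3, S1=1/3)
  d_1[S0] = 2/3*2/5 + 1/3*1/2 = 13/30
  d_1[S1] = 2/3*3/5 + 1/3*1/2 = 17/30
d_1 = (S0=13/30, S1=17/30)
  d_2[S0] = 13/30*2/5 + 17/30*1/2 = 137/300
  d_2[S1] = 13/30*3/5 + 17/30*1/2 = 163/300
d_2 = (S0=137/300, S1=163/300)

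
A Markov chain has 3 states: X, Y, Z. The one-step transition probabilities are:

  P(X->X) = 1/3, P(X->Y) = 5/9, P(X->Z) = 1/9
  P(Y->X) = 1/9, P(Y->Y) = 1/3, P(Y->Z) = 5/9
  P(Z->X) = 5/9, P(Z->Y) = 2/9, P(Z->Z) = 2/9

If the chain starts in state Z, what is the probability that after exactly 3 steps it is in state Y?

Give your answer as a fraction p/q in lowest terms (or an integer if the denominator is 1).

Answer: 278/729

Derivation:
Computing P^3 by repeated multiplication:
P^1 =
  X: [1/3, 5/9, 1/9]
  Y: [1/9, 1/3, 5/9]
  Z: [5/9, 2/9, 2/9]
P^2 =
  X: [19/81, 32/81, 10/27]
  Y: [31/81, 8/27, 26/81]
  Z: [1/3, 35/81, 19/81]
P^3 =
  X: [239/729, 251/729, 239/729]
  Y: [247/729, 31/81, 203/729]
  Z: [211/729, 278/729, 80/243]

(P^3)[Z -> Y] = 278/729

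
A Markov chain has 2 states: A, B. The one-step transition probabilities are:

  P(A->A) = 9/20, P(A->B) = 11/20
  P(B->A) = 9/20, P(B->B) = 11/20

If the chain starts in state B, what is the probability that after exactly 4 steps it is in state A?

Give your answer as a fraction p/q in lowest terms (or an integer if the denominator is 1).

Computing P^4 by repeated multiplication:
P^1 =
  A: [9/20, 11/20]
  B: [9/20, 11/20]
P^2 =
  A: [9/20, 11/20]
  B: [9/20, 11/20]
P^3 =
  A: [9/20, 11/20]
  B: [9/20, 11/20]
P^4 =
  A: [9/20, 11/20]
  B: [9/20, 11/20]

(P^4)[B -> A] = 9/20

Answer: 9/20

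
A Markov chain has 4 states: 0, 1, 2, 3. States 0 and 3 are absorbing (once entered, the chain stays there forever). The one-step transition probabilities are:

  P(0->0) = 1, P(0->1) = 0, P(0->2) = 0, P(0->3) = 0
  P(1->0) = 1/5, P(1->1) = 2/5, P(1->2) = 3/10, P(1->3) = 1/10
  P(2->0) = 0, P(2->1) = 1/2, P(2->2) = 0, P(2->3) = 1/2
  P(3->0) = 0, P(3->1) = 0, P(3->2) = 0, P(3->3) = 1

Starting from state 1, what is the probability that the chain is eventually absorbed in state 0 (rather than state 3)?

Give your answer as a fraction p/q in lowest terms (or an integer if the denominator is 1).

Answer: 4/9

Derivation:
Let a_i = P(absorbed in 0 | start in state i).
Boundary conditions: a_0 = 1, a_3 = 0.
For each transient state i, a_i = sum_j P(i->j) * a_j:
  a_1 = 1/5*a_0 + 2/5*a_1 + 3/10*a_2 + 1/10*a_3
  a_2 = 0*a_0 + 1/2*a_1 + 0*a_2 + 1/2*a_3

Substituting a_0 = 1 and a_3 = 0, rearrange to (I - Q) a = r where r[i] = P(i -> 0):
  [3/5, -3/10] . (a_1, a_2) = 1/5
  [-1/2, 1] . (a_1, a_2) = 0

Solving yields:
  a_1 = 4/9
  a_2 = 2/9

Starting state is 1, so the absorption probability is a_1 = 4/9.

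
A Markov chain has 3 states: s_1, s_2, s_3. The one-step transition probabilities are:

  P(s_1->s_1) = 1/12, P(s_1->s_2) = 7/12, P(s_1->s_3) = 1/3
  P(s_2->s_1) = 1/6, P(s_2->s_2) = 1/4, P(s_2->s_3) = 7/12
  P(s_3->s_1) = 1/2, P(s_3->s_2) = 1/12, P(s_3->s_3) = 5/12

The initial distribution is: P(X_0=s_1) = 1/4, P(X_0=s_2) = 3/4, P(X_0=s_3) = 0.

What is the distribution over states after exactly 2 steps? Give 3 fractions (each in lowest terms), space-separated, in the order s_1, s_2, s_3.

Propagating the distribution step by step (d_{t+1} = d_t * P):
d_0 = (s_1=1/4, s_2=3/4, s_3=0)
  d_1[s_1] = 1/4*1/12 + 3/4*1/6 + 0*1/2 = 7/48
  d_1[s_2] = 1/4*7/12 + 3/4*1/4 + 0*1/12 = 1/3
  d_1[s_3] = 1/4*1/3 + 3/4*7/12 + 0*5/12 = 25/48
d_1 = (s_1=7/48, s_2=1/3, s_3=25/48)
  d_2[s_1] = 7/48*1/12 + 1/3*1/6 + 25/48*1/2 = 21/64
  d_2[s_2] = 7/48*7/12 + 1/3*1/4 + 25/48*1/12 = 61/288
  d_2[s_3] = 7/48*1/3 + 1/3*7/12 + 25/48*5/12 = 265/576
d_2 = (s_1=21/64, s_2=61/288, s_3=265/576)

Answer: 21/64 61/288 265/576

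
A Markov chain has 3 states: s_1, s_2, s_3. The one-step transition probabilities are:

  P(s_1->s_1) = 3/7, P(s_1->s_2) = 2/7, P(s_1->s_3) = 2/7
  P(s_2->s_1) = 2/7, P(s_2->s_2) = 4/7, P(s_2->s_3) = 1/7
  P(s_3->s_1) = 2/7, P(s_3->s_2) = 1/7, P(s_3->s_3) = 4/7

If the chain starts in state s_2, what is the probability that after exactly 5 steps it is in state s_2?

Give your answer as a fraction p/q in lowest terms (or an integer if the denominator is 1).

Answer: 5724/16807

Derivation:
Computing P^5 by repeated multiplication:
P^1 =
  s_1: [3/7, 2/7, 2/7]
  s_2: [2/7, 4/7, 1/7]
  s_3: [2/7, 1/7, 4/7]
P^2 =
  s_1: [17/49, 16/49, 16/49]
  s_2: [16/49, 3/7, 12/49]
  s_3: [16/49, 12/49, 3/7]
P^3 =
  s_1: [115/343, 114/343, 114/343]
  s_2: [114/343, 128/343, 101/343]
  s_3: [114/343, 101/343, 128/343]
P^4 =
  s_1: [801/2401, 800/2401, 800/2401]
  s_2: [800/2401, 841/2401, 760/2401]
  s_3: [800/2401, 760/2401, 841/2401]
P^5 =
  s_1: [5603/16807, 5602/16807, 5602/16807]
  s_2: [5602/16807, 5724/16807, 783/2401]
  s_3: [5602/16807, 783/2401, 5724/16807]

(P^5)[s_2 -> s_2] = 5724/16807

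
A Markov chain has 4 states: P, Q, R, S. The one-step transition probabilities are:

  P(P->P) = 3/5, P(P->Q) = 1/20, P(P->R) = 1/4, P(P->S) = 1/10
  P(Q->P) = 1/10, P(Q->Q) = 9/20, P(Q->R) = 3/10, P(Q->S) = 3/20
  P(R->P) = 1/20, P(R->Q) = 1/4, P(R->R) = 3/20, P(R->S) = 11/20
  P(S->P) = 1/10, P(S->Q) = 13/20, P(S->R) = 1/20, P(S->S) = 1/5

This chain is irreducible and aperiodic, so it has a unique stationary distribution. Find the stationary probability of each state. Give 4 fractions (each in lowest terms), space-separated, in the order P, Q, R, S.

The stationary distribution satisfies pi = pi * P, i.e.:
  pi_P = 3/5*pi_P + 1/10*pi_Q + 1/20*pi_R + 1/10*pi_S
  pi_Q = 1/20*pi_P + 9/20*pi_Q + 1/4*pi_R + 13/20*pi_S
  pi_R = 1/4*pi_P + 3/10*pi_Q + 3/20*pi_R + 1/20*pi_S
  pi_S = 1/10*pi_P + 3/20*pi_Q + 11/20*pi_R + 1/5*pi_S
with normalization: pi_P + pi_Q + pi_R + pi_S = 1.

Using the first 3 balance equations plus normalization, the linear system A*pi = b is:
  [-2/5, 1/10, 1/20, 1/10] . pi = 0
  [1/20, -11/20, 1/4, 13/20] . pi = 0
  [1/4, 3/10, -17/20, 1/20] . pi = 0
  [1, 1, 1, 1] . pi = 1

Solving yields:
  pi_P = 855/4756
  pi_Q = 457/1189
  pi_R = 481/2378
  pi_S = 1111/4756

Verification (pi * P):
  855/4756*3/5 + 457/1189*1/10 + 481/2378*1/20 + 1111/4756*1/10 = 855/4756 = pi_P  (ok)
  855/4756*1/20 + 457/1189*9/20 + 481/2378*1/4 + 1111/4756*13/20 = 457/1189 = pi_Q  (ok)
  855/4756*1/4 + 457/1189*3/10 + 481/2378*3/20 + 1111/4756*1/20 = 481/2378 = pi_R  (ok)
  855/4756*1/10 + 457/1189*3/20 + 481/2378*11/20 + 1111/4756*1/5 = 1111/4756 = pi_S  (ok)

Answer: 855/4756 457/1189 481/2378 1111/4756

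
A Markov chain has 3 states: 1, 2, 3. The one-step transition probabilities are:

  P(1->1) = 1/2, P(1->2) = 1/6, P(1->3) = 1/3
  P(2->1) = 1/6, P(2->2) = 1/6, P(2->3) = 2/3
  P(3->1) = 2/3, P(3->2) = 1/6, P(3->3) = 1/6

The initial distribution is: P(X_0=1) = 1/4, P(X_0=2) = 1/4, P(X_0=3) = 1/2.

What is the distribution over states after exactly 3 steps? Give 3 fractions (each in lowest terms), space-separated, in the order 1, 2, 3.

Propagating the distribution step by step (d_{t+1} = d_t * P):
d_0 = (1=1/4, 2=1/4, 3=1/2)
  d_1[1] = 1/4*1/2 + 1/4*1/6 + 1/2*2/3 = 1/2
  d_1[2] = 1/4*1/6 + 1/4*1/6 + 1/2*1/6 = 1/6
  d_1[3] = 1/4*1/3 + 1/4*2/3 + 1/2*1/6 = 1/3
d_1 = (1=1/2, 2=1/6, 3=1/3)
  d_2[1] = 1/2*1/2 + 1/6*1/6 + 1/3*2/3 = 1/2
  d_2[2] = 1/2*1/6 + 1/6*1/6 + 1/3*1/6 = 1/6
  d_2[3] = 1/2*1/3 + 1/6*2/3 + 1/3*1/6 = 1/3
d_2 = (1=1/2, 2=1/6, 3=1/3)
  d_3[1] = 1/2*1/2 + 1/6*1/6 + 1/3*2/3 = 1/2
  d_3[2] = 1/2*1/6 + 1/6*1/6 + 1/3*1/6 = 1/6
  d_3[3] = 1/2*1/3 + 1/6*2/3 + 1/3*1/6 = 1/3
d_3 = (1=1/2, 2=1/6, 3=1/3)

Answer: 1/2 1/6 1/3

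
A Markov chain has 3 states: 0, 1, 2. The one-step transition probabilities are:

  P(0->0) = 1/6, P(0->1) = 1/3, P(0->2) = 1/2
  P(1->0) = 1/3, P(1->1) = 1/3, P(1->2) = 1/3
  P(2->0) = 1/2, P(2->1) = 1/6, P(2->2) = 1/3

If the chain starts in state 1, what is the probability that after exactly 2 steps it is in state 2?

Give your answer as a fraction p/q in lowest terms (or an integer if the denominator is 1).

Computing P^2 by repeated multiplication:
P^1 =
  0: [1/6, 1/3, 1/2]
  1: [1/3, 1/3, 1/3]
  2: [1/2, 1/6, 1/3]
P^2 =
  0: [7/18, 1/4, 13/36]
  1: [1/3, 5/18, 7/18]
  2: [11/36, 5/18, 5/12]

(P^2)[1 -> 2] = 7/18

Answer: 7/18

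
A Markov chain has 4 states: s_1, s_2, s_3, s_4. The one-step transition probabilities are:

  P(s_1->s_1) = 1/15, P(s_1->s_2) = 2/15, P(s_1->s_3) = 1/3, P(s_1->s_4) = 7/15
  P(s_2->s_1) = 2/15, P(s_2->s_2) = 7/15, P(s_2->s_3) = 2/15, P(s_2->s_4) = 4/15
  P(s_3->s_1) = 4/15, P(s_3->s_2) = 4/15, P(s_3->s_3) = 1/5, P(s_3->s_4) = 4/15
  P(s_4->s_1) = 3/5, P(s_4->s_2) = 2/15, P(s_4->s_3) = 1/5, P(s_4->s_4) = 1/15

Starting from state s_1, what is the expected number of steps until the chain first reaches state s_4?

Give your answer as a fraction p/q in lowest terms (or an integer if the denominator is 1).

Let h_i = expected steps to first reach s_4 from state i.
Boundary: h_s_4 = 0.
First-step equations for the other states:
  h_s_1 = 1 + 1/15*h_s_1 + 2/15*h_s_2 + 1/3*h_s_3 + 7/15*h_s_4
  h_s_2 = 1 + 2/15*h_s_1 + 7/15*h_s_2 + 2/15*h_s_3 + 4/15*h_s_4
  h_s_3 = 1 + 4/15*h_s_1 + 4/15*h_s_2 + 1/5*h_s_3 + 4/15*h_s_4

Substituting h_s_4 = 0 and rearranging gives the linear system (I - Q) h = 1:
  [14/15, -2/15, -1/3] . (h_s_1, h_s_2, h_s_3) = 1
  [-2/15, 8/15, -2/15] . (h_s_1, h_s_2, h_s_3) = 1
  [-4/15, -4/15, 4/5] . (h_s_1, h_s_2, h_s_3) = 1

Solving yields:
  h_s_1 = 30/11
  h_s_2 = 1635/484
  h_s_3 = 795/242

Starting state is s_1, so the expected hitting time is h_s_1 = 30/11.

Answer: 30/11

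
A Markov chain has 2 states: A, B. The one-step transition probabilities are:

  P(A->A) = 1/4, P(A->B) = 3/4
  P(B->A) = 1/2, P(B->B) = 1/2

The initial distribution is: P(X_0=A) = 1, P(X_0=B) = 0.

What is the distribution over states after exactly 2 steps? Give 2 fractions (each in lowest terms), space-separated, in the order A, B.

Answer: 7/16 9/16

Derivation:
Propagating the distribution step by step (d_{t+1} = d_t * P):
d_0 = (A=1, B=0)
  d_1[A] = 1*1/4 + 0*1/2 = 1/4
  d_1[B] = 1*3/4 + 0*1/2 = 3/4
d_1 = (A=1/4, B=3/4)
  d_2[A] = 1/4*1/4 + 3/4*1/2 = 7/16
  d_2[B] = 1/4*3/4 + 3/4*1/2 = 9/16
d_2 = (A=7/16, B=9/16)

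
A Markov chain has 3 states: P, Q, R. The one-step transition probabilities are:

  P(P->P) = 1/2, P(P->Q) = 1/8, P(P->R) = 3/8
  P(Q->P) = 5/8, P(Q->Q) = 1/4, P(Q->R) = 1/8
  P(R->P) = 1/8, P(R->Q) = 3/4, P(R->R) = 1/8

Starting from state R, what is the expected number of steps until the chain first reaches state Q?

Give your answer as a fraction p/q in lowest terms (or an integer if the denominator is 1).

Answer: 8/5

Derivation:
Let h_i = expected steps to first reach Q from state i.
Boundary: h_Q = 0.
First-step equations for the other states:
  h_P = 1 + 1/2*h_P + 1/8*h_Q + 3/8*h_R
  h_R = 1 + 1/8*h_P + 3/4*h_Q + 1/8*h_R

Substituting h_Q = 0 and rearranging gives the linear system (I - Q) h = 1:
  [1/2, -3/8] . (h_P, h_R) = 1
  [-1/8, 7/8] . (h_P, h_R) = 1

Solving yields:
  h_P = 16/5
  h_R = 8/5

Starting state is R, so the expected hitting time is h_R = 8/5.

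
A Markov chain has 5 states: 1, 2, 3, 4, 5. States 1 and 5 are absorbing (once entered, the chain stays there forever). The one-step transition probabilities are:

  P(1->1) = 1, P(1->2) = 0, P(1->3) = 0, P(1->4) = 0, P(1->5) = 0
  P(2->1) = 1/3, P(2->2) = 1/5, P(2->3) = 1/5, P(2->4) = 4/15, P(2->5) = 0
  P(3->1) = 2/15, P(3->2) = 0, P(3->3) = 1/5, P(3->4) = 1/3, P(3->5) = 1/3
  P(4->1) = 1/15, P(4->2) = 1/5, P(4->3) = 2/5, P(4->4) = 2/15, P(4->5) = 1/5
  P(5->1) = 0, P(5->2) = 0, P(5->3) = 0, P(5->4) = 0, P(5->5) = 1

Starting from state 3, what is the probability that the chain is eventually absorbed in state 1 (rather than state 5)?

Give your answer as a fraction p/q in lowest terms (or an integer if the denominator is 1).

Let a_i = P(absorbed in 1 | start in state i).
Boundary conditions: a_1 = 1, a_5 = 0.
For each transient state i, a_i = sum_j P(i->j) * a_j:
  a_2 = 1/3*a_1 + 1/5*a_2 + 1/5*a_3 + 4/15*a_4 + 0*a_5
  a_3 = 2/15*a_1 + 0*a_2 + 1/5*a_3 + 1/3*a_4 + 1/3*a_5
  a_4 = 1/15*a_1 + 1/5*a_2 + 2/5*a_3 + 2/15*a_4 + 1/5*a_5

Substituting a_1 = 1 and a_5 = 0, rearrange to (I - Q) a = r where r[i] = P(i -> 1):
  [4/5, -1/5, -4/15] . (a_2, a_3, a_4) = 1/3
  [0, 4/5, -1/3] . (a_2, a_3, a_4) = 2/15
  [-1/5, -2/5, 13/15] . (a_2, a_3, a_4) = 1/15

Solving yields:
  a_2 = 13/21
  a_3 = 47/147
  a_4 = 18/49

Starting state is 3, so the absorption probability is a_3 = 47/147.

Answer: 47/147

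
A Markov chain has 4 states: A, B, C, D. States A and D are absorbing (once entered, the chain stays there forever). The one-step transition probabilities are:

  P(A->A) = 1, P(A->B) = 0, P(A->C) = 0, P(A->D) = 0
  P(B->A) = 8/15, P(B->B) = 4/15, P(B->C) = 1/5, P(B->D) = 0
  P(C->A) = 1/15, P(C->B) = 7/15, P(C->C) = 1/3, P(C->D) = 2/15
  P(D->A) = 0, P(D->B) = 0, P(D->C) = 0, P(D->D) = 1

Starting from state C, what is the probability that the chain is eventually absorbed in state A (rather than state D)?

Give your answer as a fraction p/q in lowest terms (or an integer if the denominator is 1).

Answer: 67/89

Derivation:
Let a_i = P(absorbed in A | start in state i).
Boundary conditions: a_A = 1, a_D = 0.
For each transient state i, a_i = sum_j P(i->j) * a_j:
  a_B = 8/15*a_A + 4/15*a_B + 1/5*a_C + 0*a_D
  a_C = 1/15*a_A + 7/15*a_B + 1/3*a_C + 2/15*a_D

Substituting a_A = 1 and a_D = 0, rearrange to (I - Q) a = r where r[i] = P(i -> A):
  [11/15, -1/5] . (a_B, a_C) = 8/15
  [-7/15, 2/3] . (a_B, a_C) = 1/15

Solving yields:
  a_B = 83/89
  a_C = 67/89

Starting state is C, so the absorption probability is a_C = 67/89.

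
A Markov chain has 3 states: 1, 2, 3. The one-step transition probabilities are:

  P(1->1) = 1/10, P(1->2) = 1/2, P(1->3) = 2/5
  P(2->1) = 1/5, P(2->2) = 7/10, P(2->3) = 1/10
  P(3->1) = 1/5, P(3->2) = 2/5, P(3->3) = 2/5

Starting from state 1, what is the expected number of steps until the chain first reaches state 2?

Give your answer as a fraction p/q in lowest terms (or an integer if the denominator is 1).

Answer: 50/23

Derivation:
Let h_i = expected steps to first reach 2 from state i.
Boundary: h_2 = 0.
First-step equations for the other states:
  h_1 = 1 + 1/10*h_1 + 1/2*h_2 + 2/5*h_3
  h_3 = 1 + 1/5*h_1 + 2/5*h_2 + 2/5*h_3

Substituting h_2 = 0 and rearranging gives the linear system (I - Q) h = 1:
  [9/10, -2/5] . (h_1, h_3) = 1
  [-1/5, 3/5] . (h_1, h_3) = 1

Solving yields:
  h_1 = 50/23
  h_3 = 55/23

Starting state is 1, so the expected hitting time is h_1 = 50/23.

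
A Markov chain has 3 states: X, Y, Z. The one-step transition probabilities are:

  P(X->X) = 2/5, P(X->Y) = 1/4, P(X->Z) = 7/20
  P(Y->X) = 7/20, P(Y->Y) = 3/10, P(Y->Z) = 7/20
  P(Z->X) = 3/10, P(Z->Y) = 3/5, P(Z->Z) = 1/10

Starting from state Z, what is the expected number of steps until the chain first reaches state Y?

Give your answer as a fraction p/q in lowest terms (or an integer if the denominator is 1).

Let h_i = expected steps to first reach Y from state i.
Boundary: h_Y = 0.
First-step equations for the other states:
  h_X = 1 + 2/5*h_X + 1/4*h_Y + 7/20*h_Z
  h_Z = 1 + 3/10*h_X + 3/5*h_Y + 1/10*h_Z

Substituting h_Y = 0 and rearranging gives the linear system (I - Q) h = 1:
  [3/5, -7/20] . (h_X, h_Z) = 1
  [-3/10, 9/10] . (h_X, h_Z) = 1

Solving yields:
  h_X = 250/87
  h_Z = 60/29

Starting state is Z, so the expected hitting time is h_Z = 60/29.

Answer: 60/29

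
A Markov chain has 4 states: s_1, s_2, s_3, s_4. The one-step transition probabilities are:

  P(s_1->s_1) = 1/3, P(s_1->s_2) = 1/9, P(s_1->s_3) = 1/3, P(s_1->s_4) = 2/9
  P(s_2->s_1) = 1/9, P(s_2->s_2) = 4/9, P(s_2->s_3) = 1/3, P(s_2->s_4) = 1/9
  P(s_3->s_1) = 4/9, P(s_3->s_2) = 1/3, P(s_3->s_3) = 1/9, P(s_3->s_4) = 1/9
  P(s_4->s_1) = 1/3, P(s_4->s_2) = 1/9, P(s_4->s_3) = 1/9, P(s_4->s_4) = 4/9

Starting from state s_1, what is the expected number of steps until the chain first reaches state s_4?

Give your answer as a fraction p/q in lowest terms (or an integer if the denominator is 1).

Answer: 594/97

Derivation:
Let h_i = expected steps to first reach s_4 from state i.
Boundary: h_s_4 = 0.
First-step equations for the other states:
  h_s_1 = 1 + 1/3*h_s_1 + 1/9*h_s_2 + 1/3*h_s_3 + 2/9*h_s_4
  h_s_2 = 1 + 1/9*h_s_1 + 4/9*h_s_2 + 1/3*h_s_3 + 1/9*h_s_4
  h_s_3 = 1 + 4/9*h_s_1 + 1/3*h_s_2 + 1/9*h_s_3 + 1/9*h_s_4

Substituting h_s_4 = 0 and rearranging gives the linear system (I - Q) h = 1:
  [2/3, -1/9, -1/3] . (h_s_1, h_s_2, h_s_3) = 1
  [-1/9, 5/9, -1/3] . (h_s_1, h_s_2, h_s_3) = 1
  [-4/9, -1/3, 8/9] . (h_s_1, h_s_2, h_s_3) = 1

Solving yields:
  h_s_1 = 594/97
  h_s_2 = 693/97
  h_s_3 = 666/97

Starting state is s_1, so the expected hitting time is h_s_1 = 594/97.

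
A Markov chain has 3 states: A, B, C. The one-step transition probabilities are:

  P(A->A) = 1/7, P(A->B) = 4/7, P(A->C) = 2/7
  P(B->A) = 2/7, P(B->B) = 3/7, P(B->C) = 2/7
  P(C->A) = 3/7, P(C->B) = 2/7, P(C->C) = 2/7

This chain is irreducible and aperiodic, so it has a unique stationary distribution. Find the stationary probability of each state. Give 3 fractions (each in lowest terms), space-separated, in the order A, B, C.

The stationary distribution satisfies pi = pi * P, i.e.:
  pi_A = 1/7*pi_A + 2/7*pi_B + 3/7*pi_C
  pi_B = 4/7*pi_A + 3/7*pi_B + 2/7*pi_C
  pi_C = 2/7*pi_A + 2/7*pi_B + 2/7*pi_C
with normalization: pi_A + pi_B + pi_C = 1.

Using the first 2 balance equations plus normalization, the linear system A*pi = b is:
  [-6/7, 2/7, 3/7] . pi = 0
  [4/7, -4/7, 2/7] . pi = 0
  [1, 1, 1] . pi = 1

Solving yields:
  pi_A = 2/7
  pi_B = 3/7
  pi_C = 2/7

Verification (pi * P):
  2/7*1/7 + 3/7*2/7 + 2/7*3/7 = 2/7 = pi_A  (ok)
  2/7*4/7 + 3/7*3/7 + 2/7*2/7 = 3/7 = pi_B  (ok)
  2/7*2/7 + 3/7*2/7 + 2/7*2/7 = 2/7 = pi_C  (ok)

Answer: 2/7 3/7 2/7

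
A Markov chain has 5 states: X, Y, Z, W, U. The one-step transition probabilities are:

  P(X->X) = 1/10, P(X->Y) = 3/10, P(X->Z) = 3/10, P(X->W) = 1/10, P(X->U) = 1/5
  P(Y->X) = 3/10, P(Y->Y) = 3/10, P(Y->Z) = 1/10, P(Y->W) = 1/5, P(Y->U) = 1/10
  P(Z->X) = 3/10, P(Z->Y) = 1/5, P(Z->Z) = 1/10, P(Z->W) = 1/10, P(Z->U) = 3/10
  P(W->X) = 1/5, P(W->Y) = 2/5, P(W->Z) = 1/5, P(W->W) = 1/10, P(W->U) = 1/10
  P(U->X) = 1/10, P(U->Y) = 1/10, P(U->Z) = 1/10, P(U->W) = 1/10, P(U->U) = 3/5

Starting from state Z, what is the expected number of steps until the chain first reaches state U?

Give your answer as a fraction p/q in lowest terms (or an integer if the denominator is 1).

Let h_i = expected steps to first reach U from state i.
Boundary: h_U = 0.
First-step equations for the other states:
  h_X = 1 + 1/10*h_X + 3/10*h_Y + 3/10*h_Z + 1/10*h_W + 1/5*h_U
  h_Y = 1 + 3/10*h_X + 3/10*h_Y + 1/10*h_Z + 1/5*h_W + 1/10*h_U
  h_Z = 1 + 3/10*h_X + 1/5*h_Y + 1/10*h_Z + 1/10*h_W + 3/10*h_U
  h_W = 1 + 1/5*h_X + 2/5*h_Y + 1/5*h_Z + 1/10*h_W + 1/10*h_U

Substituting h_U = 0 and rearranging gives the linear system (I - Q) h = 1:
  [9/10, -3/10, -3/10, -1/10] . (h_X, h_Y, h_Z, h_W) = 1
  [-3/10, 7/10, -1/10, -1/5] . (h_X, h_Y, h_Z, h_W) = 1
  [-3/10, -1/5, 9/10, -1/10] . (h_X, h_Y, h_Z, h_W) = 1
  [-1/5, -2/5, -1/5, 9/10] . (h_X, h_Y, h_Z, h_W) = 1

Solving yields:
  h_X = 5835/1031
  h_Y = 6600/1031
  h_Z = 5285/1031
  h_W = 6550/1031

Starting state is Z, so the expected hitting time is h_Z = 5285/1031.

Answer: 5285/1031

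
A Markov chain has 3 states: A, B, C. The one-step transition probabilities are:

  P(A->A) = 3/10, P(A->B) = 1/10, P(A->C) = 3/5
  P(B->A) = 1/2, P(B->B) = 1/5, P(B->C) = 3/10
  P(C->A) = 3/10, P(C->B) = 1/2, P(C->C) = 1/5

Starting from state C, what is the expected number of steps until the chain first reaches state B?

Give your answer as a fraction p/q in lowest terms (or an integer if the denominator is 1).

Let h_i = expected steps to first reach B from state i.
Boundary: h_B = 0.
First-step equations for the other states:
  h_A = 1 + 3/10*h_A + 1/10*h_B + 3/5*h_C
  h_C = 1 + 3/10*h_A + 1/2*h_B + 1/5*h_C

Substituting h_B = 0 and rearranging gives the linear system (I - Q) h = 1:
  [7/10, -3/5] . (h_A, h_C) = 1
  [-3/10, 4/5] . (h_A, h_C) = 1

Solving yields:
  h_A = 70/19
  h_C = 50/19

Starting state is C, so the expected hitting time is h_C = 50/19.

Answer: 50/19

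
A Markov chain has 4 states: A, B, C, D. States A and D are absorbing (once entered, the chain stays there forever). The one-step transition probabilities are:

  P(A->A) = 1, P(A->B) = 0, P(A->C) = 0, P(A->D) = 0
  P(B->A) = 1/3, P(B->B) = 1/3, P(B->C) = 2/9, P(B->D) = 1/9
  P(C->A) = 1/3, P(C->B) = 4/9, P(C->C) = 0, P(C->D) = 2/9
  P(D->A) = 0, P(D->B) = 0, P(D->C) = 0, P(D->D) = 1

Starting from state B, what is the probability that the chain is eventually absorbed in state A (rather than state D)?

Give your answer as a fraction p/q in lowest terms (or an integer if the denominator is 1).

Answer: 33/46

Derivation:
Let a_i = P(absorbed in A | start in state i).
Boundary conditions: a_A = 1, a_D = 0.
For each transient state i, a_i = sum_j P(i->j) * a_j:
  a_B = 1/3*a_A + 1/3*a_B + 2/9*a_C + 1/9*a_D
  a_C = 1/3*a_A + 4/9*a_B + 0*a_C + 2/9*a_D

Substituting a_A = 1 and a_D = 0, rearrange to (I - Q) a = r where r[i] = P(i -> A):
  [2/3, -2/9] . (a_B, a_C) = 1/3
  [-4/9, 1] . (a_B, a_C) = 1/3

Solving yields:
  a_B = 33/46
  a_C = 15/23

Starting state is B, so the absorption probability is a_B = 33/46.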